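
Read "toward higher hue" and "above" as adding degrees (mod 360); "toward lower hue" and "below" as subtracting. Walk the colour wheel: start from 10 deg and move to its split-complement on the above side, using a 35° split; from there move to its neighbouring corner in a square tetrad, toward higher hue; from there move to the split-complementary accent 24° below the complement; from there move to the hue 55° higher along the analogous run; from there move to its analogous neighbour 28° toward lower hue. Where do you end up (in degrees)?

138°

+215° (split-comp 35° ↑): 10 + 215 = 225°
+90° (square ↑): 225 + 90 = 315°
+156° (split-comp 24° ↓): 315 + 156 = 471 → 471 − 360 = 111°
+55° (analog 55° ↑): 111 + 55 = 166°
−28° (analog 28° ↓): 166 − 28 = 138°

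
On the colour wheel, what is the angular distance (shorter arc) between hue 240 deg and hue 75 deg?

|240 − 75| = 165.
165 ≤ 180, so the shorter arc is 165°.

165°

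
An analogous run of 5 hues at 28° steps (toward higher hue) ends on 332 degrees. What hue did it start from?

4 steps of 28° (toward higher hue) give a net shift of +112°.
Start = end − shift: 332 − 112 = 220°

220°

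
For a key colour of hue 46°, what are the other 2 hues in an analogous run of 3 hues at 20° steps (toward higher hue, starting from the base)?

Analogous hues sit every 20° along the wheel.
46 + 20 = 66°
46 + 40 = 86°

66° and 86°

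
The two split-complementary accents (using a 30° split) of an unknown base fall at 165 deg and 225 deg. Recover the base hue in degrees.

15°

The accents sit 30° either side of the complement, so the complement is their short-arc midpoint on the wheel.
Short-arc midpoint of 165° and 225°: 195°.
Base is 180° from the complement: 195 − 180 = 15°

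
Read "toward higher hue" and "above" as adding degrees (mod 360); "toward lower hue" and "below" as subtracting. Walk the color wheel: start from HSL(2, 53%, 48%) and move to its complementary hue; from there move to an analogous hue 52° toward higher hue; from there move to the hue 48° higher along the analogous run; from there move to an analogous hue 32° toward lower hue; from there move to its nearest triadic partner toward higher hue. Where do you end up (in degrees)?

+180° (complement): 2 + 180 = 182°
+52° (analog 52° ↑): 182 + 52 = 234°
+48° (analog 48° ↑): 234 + 48 = 282°
−32° (analog 32° ↓): 282 − 32 = 250°
+120° (triadic ↑): 250 + 120 = 370 → 370 − 360 = 10°

10°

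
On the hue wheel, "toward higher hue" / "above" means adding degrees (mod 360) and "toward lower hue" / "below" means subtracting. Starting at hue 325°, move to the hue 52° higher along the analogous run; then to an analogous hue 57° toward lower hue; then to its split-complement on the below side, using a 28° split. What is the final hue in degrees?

112°

+52° (analog 52° ↑): 325 + 52 = 377 → 377 − 360 = 17°
−57° (analog 57° ↓): 17 − 57 = -40 → -40 + 360 = 320°
+152° (split-comp 28° ↓): 320 + 152 = 472 → 472 − 360 = 112°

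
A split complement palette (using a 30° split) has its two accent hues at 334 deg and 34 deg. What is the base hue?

184°

The accents sit 30° either side of the complement, so the complement is their short-arc midpoint on the wheel.
Short-arc midpoint of 334° and 34°: 4°.
Base is 180° from the complement: 4 − 180 = -176 → -176 + 360 = 184°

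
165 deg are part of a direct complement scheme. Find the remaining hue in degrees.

345°

The complement sits 180° across the wheel.
The full set through 165° is {165°, 345°}.
Given {165°}, the missing hue is 345°.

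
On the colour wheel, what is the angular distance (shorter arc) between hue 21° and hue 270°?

|21 − 270| = 249.
The shorter arc is 360 − 249 = 111°.

111°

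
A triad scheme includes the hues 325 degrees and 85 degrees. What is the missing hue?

205°

A triad places three hues 120° apart.
The full set through 85° is {85°, 205°, 325°}.
Given {85°, 325°}, the missing hue is 205°.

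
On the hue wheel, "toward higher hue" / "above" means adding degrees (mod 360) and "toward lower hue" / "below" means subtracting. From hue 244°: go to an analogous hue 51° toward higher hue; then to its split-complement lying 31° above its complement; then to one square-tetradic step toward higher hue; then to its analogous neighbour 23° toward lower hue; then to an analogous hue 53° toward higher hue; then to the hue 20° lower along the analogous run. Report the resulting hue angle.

+51° (analog 51° ↑): 244 + 51 = 295°
+211° (split-comp 31° ↑): 295 + 211 = 506 → 506 − 360 = 146°
+90° (square ↑): 146 + 90 = 236°
−23° (analog 23° ↓): 236 − 23 = 213°
+53° (analog 53° ↑): 213 + 53 = 266°
−20° (analog 20° ↓): 266 − 20 = 246°

246°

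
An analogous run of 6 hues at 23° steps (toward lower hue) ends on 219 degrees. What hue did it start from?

5 steps of 23° (toward lower hue) give a net shift of −115°.
Start = end − shift: 219 + 115 = 334°

334°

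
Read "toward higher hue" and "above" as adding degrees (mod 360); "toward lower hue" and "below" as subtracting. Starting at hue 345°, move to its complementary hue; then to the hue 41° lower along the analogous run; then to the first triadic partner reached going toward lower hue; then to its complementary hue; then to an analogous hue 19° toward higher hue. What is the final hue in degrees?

+180° (complement): 345 + 180 = 525 → 525 − 360 = 165°
−41° (analog 41° ↓): 165 − 41 = 124°
−120° (triadic ↓): 124 − 120 = 4°
+180° (complement): 4 + 180 = 184°
+19° (analog 19° ↑): 184 + 19 = 203°

203°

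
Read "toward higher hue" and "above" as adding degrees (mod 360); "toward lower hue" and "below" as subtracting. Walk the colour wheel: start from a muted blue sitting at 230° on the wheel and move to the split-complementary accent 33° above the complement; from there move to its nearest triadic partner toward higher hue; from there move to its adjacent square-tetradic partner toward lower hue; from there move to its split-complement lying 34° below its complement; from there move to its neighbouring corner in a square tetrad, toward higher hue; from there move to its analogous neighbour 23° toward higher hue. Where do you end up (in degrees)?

12°

+213° (split-comp 33° ↑): 230 + 213 = 443 → 443 − 360 = 83°
+120° (triadic ↑): 83 + 120 = 203°
−90° (square ↓): 203 − 90 = 113°
+146° (split-comp 34° ↓): 113 + 146 = 259°
+90° (square ↑): 259 + 90 = 349°
+23° (analog 23° ↑): 349 + 23 = 372 → 372 − 360 = 12°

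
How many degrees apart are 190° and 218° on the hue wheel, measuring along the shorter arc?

28°

|190 − 218| = 28.
28 ≤ 180, so the shorter arc is 28°.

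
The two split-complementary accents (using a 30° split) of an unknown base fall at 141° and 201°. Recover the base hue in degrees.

351°

The accents sit 30° either side of the complement, so the complement is their short-arc midpoint on the wheel.
Short-arc midpoint of 141° and 201°: 171°.
Base is 180° from the complement: 171 − 180 = -9 → -9 + 360 = 351°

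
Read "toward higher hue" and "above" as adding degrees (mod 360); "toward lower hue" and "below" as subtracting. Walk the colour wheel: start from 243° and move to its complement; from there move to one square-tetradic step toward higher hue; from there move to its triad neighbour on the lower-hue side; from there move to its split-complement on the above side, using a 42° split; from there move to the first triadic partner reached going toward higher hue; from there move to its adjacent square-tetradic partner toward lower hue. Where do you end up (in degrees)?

285°

+180° (complement): 243 + 180 = 423 → 423 − 360 = 63°
+90° (square ↑): 63 + 90 = 153°
−120° (triadic ↓): 153 − 120 = 33°
+222° (split-comp 42° ↑): 33 + 222 = 255°
+120° (triadic ↑): 255 + 120 = 375 → 375 − 360 = 15°
−90° (square ↓): 15 − 90 = -75 → -75 + 360 = 285°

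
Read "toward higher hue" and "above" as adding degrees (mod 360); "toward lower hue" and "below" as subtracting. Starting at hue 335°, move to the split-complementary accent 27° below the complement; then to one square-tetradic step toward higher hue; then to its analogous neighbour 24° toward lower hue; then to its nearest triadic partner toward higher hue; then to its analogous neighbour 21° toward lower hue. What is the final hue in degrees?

293°

split-comp 27° ↓ +153°: 335 + 153 = 488 → 488 − 360 = 128°
square ↑ +90°: 128 + 90 = 218°
analog 24° ↓ −24°: 218 − 24 = 194°
triadic ↑ +120°: 194 + 120 = 314°
analog 21° ↓ −21°: 314 − 21 = 293°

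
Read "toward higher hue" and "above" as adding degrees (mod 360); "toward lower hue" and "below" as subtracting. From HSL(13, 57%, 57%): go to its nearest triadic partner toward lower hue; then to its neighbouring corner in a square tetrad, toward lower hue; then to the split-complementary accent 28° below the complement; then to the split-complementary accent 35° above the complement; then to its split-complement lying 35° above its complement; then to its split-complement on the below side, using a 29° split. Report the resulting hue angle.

triadic ↓ −120°: 13 − 120 = -107 → -107 + 360 = 253°
square ↓ −90°: 253 − 90 = 163°
split-comp 28° ↓ +152°: 163 + 152 = 315°
split-comp 35° ↑ +215°: 315 + 215 = 530 → 530 − 360 = 170°
split-comp 35° ↑ +215°: 170 + 215 = 385 → 385 − 360 = 25°
split-comp 29° ↓ +151°: 25 + 151 = 176°

176°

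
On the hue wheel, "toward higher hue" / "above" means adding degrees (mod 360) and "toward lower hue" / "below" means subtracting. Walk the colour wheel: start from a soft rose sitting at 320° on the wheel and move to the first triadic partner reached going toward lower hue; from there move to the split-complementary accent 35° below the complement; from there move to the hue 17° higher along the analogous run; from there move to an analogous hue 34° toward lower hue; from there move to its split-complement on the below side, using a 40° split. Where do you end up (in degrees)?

−120° (triadic ↓): 320 − 120 = 200°
+145° (split-comp 35° ↓): 200 + 145 = 345°
+17° (analog 17° ↑): 345 + 17 = 362 → 362 − 360 = 2°
−34° (analog 34° ↓): 2 − 34 = -32 → -32 + 360 = 328°
+140° (split-comp 40° ↓): 328 + 140 = 468 → 468 − 360 = 108°

108°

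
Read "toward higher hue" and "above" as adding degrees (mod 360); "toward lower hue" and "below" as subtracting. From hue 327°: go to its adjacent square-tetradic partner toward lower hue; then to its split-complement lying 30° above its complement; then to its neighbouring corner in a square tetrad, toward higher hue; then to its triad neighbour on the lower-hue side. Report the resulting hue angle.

57°

327 − 90 = 237°   (square ↓)
237 + 210 = 447 → 447 − 360 = 87°   (split-comp 30° ↑)
87 + 90 = 177°   (square ↑)
177 − 120 = 57°   (triadic ↓)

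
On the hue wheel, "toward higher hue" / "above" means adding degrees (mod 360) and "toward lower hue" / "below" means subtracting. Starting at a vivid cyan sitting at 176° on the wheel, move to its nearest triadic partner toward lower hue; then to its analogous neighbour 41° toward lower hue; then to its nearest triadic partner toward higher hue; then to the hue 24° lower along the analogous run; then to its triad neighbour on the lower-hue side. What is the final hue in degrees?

351°

176 − 120 = 56°   (triadic ↓)
56 − 41 = 15°   (analog 41° ↓)
15 + 120 = 135°   (triadic ↑)
135 − 24 = 111°   (analog 24° ↓)
111 − 120 = -9 → -9 + 360 = 351°   (triadic ↓)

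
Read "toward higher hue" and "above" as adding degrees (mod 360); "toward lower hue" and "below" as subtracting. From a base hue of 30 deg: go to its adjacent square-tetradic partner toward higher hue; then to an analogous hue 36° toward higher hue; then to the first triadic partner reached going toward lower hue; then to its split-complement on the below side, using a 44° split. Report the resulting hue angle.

square ↑ +90°: 30 + 90 = 120°
analog 36° ↑ +36°: 120 + 36 = 156°
triadic ↓ −120°: 156 − 120 = 36°
split-comp 44° ↓ +136°: 36 + 136 = 172°

172°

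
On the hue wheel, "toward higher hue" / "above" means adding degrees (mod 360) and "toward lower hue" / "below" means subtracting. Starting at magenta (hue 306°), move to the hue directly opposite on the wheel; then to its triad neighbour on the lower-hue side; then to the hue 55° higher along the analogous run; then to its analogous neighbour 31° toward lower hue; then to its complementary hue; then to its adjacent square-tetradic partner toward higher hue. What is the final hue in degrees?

+180° (complement): 306 + 180 = 486 → 486 − 360 = 126°
−120° (triadic ↓): 126 − 120 = 6°
+55° (analog 55° ↑): 6 + 55 = 61°
−31° (analog 31° ↓): 61 − 31 = 30°
+180° (complement): 30 + 180 = 210°
+90° (square ↑): 210 + 90 = 300°

300°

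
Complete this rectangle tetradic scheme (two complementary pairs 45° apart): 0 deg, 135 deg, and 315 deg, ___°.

180°

A rectangular tetradic uses two complementary pairs 45° apart: offsets 0°, 45°, 180°, 225°.
Among {0°, 135°, 315°}, 135° and 315° are a 180° pair.
The remaining hue 0° needs its own complement: 0 + 180 = 180°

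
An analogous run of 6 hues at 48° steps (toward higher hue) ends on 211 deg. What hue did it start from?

5 steps of 48° (toward higher hue) give a net shift of +240°.
Start = end − shift: 211 − 240 = -29 → -29 + 360 = 331°

331°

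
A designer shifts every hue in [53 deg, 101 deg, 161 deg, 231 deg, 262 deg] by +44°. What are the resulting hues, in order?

53 + 44 = 97°
101 + 44 = 145°
161 + 44 = 205°
231 + 44 = 275°
262 + 44 = 306°

97°, 145°, 205°, 275°, 306°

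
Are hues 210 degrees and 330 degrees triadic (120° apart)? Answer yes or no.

yes

Angular distance: |210 − 330| = 120 = 120°.
Triadic (120° apart) requires 120°.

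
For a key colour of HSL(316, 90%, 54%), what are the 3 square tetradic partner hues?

46°, 136°, and 226°

A square tetradic scheme places four hues every 90°.
316 + 90 = 406 → 406 − 360 = 46°
316 + 180 = 496 → 496 − 360 = 136°
316 + 270 = 586 → 586 − 360 = 226°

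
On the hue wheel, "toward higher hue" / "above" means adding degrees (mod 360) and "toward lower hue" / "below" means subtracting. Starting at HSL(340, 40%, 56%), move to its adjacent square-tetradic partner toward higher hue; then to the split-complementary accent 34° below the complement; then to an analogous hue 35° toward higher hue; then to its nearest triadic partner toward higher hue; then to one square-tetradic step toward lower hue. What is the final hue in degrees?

square ↑ +90°: 340 + 90 = 430 → 430 − 360 = 70°
split-comp 34° ↓ +146°: 70 + 146 = 216°
analog 35° ↑ +35°: 216 + 35 = 251°
triadic ↑ +120°: 251 + 120 = 371 → 371 − 360 = 11°
square ↓ −90°: 11 − 90 = -79 → -79 + 360 = 281°

281°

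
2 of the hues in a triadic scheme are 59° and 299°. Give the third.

179°

A triad places three hues 120° apart.
The full set through 59° is {59°, 179°, 299°}.
Given {59°, 299°}, the missing hue is 179°.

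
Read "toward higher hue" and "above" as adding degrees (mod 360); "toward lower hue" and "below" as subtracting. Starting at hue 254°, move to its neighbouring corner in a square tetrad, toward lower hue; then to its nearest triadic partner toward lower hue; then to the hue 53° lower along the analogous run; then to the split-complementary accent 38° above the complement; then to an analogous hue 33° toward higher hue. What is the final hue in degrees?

242°

254 − 90 = 164°   (square ↓)
164 − 120 = 44°   (triadic ↓)
44 − 53 = -9 → -9 + 360 = 351°   (analog 53° ↓)
351 + 218 = 569 → 569 − 360 = 209°   (split-comp 38° ↑)
209 + 33 = 242°   (analog 33° ↑)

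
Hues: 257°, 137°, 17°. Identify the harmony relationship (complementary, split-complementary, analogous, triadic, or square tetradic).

Sort the hues: 17°, 137°, 257°.
Successive gaps around the wheel: 120°, 120°, 120°.
Three hues equally spaced 120° apart form a triad.

triadic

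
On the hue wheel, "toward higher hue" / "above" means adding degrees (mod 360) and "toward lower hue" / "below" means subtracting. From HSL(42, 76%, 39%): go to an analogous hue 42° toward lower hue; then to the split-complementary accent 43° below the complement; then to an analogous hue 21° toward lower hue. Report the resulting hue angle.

42 − 42 = 0°   (analog 42° ↓)
0 + 137 = 137°   (split-comp 43° ↓)
137 − 21 = 116°   (analog 21° ↓)

116°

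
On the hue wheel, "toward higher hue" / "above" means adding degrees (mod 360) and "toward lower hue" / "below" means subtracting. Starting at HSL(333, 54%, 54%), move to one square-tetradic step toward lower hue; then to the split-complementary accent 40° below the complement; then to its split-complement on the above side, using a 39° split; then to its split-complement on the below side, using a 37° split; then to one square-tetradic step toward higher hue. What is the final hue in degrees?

square ↓ −90°: 333 − 90 = 243°
split-comp 40° ↓ +140°: 243 + 140 = 383 → 383 − 360 = 23°
split-comp 39° ↑ +219°: 23 + 219 = 242°
split-comp 37° ↓ +143°: 242 + 143 = 385 → 385 − 360 = 25°
square ↑ +90°: 25 + 90 = 115°

115°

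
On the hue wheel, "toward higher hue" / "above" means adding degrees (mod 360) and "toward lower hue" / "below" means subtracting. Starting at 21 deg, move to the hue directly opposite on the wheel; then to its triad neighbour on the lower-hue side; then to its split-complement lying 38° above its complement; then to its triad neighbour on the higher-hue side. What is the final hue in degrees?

+180° (complement): 21 + 180 = 201°
−120° (triadic ↓): 201 − 120 = 81°
+218° (split-comp 38° ↑): 81 + 218 = 299°
+120° (triadic ↑): 299 + 120 = 419 → 419 − 360 = 59°

59°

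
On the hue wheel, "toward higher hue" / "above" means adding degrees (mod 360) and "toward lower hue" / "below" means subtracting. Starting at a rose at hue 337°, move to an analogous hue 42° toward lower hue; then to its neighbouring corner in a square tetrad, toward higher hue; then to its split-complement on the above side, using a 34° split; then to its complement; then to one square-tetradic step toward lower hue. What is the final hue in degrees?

337 − 42 = 295°   (analog 42° ↓)
295 + 90 = 385 → 385 − 360 = 25°   (square ↑)
25 + 214 = 239°   (split-comp 34° ↑)
239 + 180 = 419 → 419 − 360 = 59°   (complement)
59 − 90 = -31 → -31 + 360 = 329°   (square ↓)

329°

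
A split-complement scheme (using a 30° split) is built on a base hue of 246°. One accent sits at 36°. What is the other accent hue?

Split-complementary hues sit 30° either side of the complement.
Complement of the base 246°: 246 + 180 = 426 → 426 − 360 = 66°
The given accent 36° is 30° one side of 66°; the other accent sits 30° the other side: 66 + 30 = 96°

96°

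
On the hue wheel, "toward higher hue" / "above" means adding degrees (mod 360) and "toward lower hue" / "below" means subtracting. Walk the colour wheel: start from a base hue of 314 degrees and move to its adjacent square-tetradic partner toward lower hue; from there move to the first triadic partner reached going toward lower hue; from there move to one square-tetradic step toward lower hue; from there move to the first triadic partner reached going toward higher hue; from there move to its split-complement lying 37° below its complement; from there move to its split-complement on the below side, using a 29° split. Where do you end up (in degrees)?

68°

−90° (square ↓): 314 − 90 = 224°
−120° (triadic ↓): 224 − 120 = 104°
−90° (square ↓): 104 − 90 = 14°
+120° (triadic ↑): 14 + 120 = 134°
+143° (split-comp 37° ↓): 134 + 143 = 277°
+151° (split-comp 29° ↓): 277 + 151 = 428 → 428 − 360 = 68°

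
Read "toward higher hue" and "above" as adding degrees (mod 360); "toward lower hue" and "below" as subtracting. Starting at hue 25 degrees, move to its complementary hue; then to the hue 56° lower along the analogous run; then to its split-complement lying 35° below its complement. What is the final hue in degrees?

294°

+180° (complement): 25 + 180 = 205°
−56° (analog 56° ↓): 205 − 56 = 149°
+145° (split-comp 35° ↓): 149 + 145 = 294°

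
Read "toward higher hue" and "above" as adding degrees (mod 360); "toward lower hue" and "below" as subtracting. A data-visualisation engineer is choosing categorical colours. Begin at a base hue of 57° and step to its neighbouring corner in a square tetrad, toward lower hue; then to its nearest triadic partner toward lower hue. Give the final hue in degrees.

207°

square ↓ −90°: 57 − 90 = -33 → -33 + 360 = 327°
triadic ↓ −120°: 327 − 120 = 207°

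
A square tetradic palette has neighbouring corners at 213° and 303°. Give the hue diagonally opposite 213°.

A square tetradic scheme places four hues 90° apart; opposite corners are 180° apart.
213 + 180 = 393 → 393 − 360 = 33°

33°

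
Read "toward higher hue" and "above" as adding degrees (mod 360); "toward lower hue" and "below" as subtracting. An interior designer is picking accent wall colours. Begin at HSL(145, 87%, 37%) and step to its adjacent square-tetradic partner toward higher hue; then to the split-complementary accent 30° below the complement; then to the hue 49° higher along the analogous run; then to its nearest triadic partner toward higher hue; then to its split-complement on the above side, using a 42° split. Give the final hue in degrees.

square ↑ +90°: 145 + 90 = 235°
split-comp 30° ↓ +150°: 235 + 150 = 385 → 385 − 360 = 25°
analog 49° ↑ +49°: 25 + 49 = 74°
triadic ↑ +120°: 74 + 120 = 194°
split-comp 42° ↑ +222°: 194 + 222 = 416 → 416 − 360 = 56°

56°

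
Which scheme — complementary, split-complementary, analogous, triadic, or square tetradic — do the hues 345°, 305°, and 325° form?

analogous

Sort the hues: 305°, 325°, 345°.
Successive gaps around the wheel: 20°, 20°, 320°.
A run of hues at equal small steps (20°) with one large closing gap is an analogous group.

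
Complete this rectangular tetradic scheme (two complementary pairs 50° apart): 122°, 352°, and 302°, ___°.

A rectangular tetradic uses two complementary pairs 50° apart: offsets 0°, 50°, 180°, 230°.
Among {122°, 302°, 352°}, 302° and 122° are a 180° pair.
The remaining hue 352° needs its own complement: 352 + 180 = 532 → 532 − 360 = 172°

172°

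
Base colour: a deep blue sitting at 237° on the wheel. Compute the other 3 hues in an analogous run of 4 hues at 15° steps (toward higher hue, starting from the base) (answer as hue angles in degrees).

252°, 267°, 282°

Analogous hues sit every 15° along the wheel.
237 + 15 = 252°
237 + 30 = 267°
237 + 45 = 282°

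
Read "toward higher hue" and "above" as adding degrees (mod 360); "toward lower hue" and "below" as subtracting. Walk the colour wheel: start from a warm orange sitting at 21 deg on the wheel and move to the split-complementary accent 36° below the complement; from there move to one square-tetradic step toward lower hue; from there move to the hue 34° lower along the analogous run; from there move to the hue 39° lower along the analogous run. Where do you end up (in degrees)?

split-comp 36° ↓ +144°: 21 + 144 = 165°
square ↓ −90°: 165 − 90 = 75°
analog 34° ↓ −34°: 75 − 34 = 41°
analog 39° ↓ −39°: 41 − 39 = 2°

2°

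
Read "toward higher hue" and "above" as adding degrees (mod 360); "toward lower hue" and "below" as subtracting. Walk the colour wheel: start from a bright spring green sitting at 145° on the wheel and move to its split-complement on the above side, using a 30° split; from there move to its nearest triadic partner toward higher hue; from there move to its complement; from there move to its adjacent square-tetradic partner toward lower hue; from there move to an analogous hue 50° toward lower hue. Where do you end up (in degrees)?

+210° (split-comp 30° ↑): 145 + 210 = 355°
+120° (triadic ↑): 355 + 120 = 475 → 475 − 360 = 115°
+180° (complement): 115 + 180 = 295°
−90° (square ↓): 295 − 90 = 205°
−50° (analog 50° ↓): 205 − 50 = 155°

155°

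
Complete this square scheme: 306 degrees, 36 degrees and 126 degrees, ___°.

216°

A square tetradic scheme places four hues every 90°.
The full set through 36° is {36°, 126°, 216°, 306°}.
Given {36°, 126°, 306°}, the missing hue is 216°.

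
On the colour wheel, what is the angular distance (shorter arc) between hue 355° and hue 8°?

|355 − 8| = 347.
The shorter arc is 360 − 347 = 13°.

13°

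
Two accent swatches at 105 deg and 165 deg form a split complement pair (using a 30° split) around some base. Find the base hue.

315°

The accents sit 30° either side of the complement, so the complement is their short-arc midpoint on the wheel.
Short-arc midpoint of 105° and 165°: 135°.
Base is 180° from the complement: 135 − 180 = -45 → -45 + 360 = 315°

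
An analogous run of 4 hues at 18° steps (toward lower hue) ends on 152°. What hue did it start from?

3 steps of 18° (toward lower hue) give a net shift of −54°.
Start = end − shift: 152 + 54 = 206°

206°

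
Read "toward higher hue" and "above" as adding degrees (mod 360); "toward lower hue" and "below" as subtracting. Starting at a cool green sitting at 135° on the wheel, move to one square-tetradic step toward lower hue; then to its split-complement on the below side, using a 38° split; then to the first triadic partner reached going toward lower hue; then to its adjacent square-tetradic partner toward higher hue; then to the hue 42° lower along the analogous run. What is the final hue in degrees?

115°

square ↓ −90°: 135 − 90 = 45°
split-comp 38° ↓ +142°: 45 + 142 = 187°
triadic ↓ −120°: 187 − 120 = 67°
square ↑ +90°: 67 + 90 = 157°
analog 42° ↓ −42°: 157 − 42 = 115°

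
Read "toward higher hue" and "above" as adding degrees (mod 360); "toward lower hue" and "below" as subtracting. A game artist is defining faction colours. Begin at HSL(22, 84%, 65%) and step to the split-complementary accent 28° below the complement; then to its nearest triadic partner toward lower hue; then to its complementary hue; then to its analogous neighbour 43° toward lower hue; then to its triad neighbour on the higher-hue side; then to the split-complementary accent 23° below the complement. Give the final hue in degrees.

split-comp 28° ↓ +152°: 22 + 152 = 174°
triadic ↓ −120°: 174 − 120 = 54°
complement +180°: 54 + 180 = 234°
analog 43° ↓ −43°: 234 − 43 = 191°
triadic ↑ +120°: 191 + 120 = 311°
split-comp 23° ↓ +157°: 311 + 157 = 468 → 468 − 360 = 108°

108°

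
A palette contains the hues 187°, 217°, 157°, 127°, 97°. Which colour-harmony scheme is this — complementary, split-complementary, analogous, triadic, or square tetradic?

analogous

Sort the hues: 97°, 127°, 157°, 187°, 217°.
Successive gaps around the wheel: 30°, 30°, 30°, 30°, 240°.
A run of hues at equal small steps (30°) with one large closing gap is an analogous group.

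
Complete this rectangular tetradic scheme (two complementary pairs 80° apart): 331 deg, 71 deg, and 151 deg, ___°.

A rectangular tetradic uses two complementary pairs 80° apart: offsets 0°, 80°, 180°, 260°.
Among {71°, 151°, 331°}, 151° and 331° are a 180° pair.
The remaining hue 71° needs its own complement: 71 + 180 = 251°

251°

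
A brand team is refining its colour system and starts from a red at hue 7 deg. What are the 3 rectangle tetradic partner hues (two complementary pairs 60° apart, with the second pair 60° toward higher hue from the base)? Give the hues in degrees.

67°, 187° and 247°

A rectangular tetradic uses two complementary pairs 60° apart: offsets 0°, 60°, 180°, 240°.
7 + 60 = 67°
7 + 180 = 187°
7 + 240 = 247°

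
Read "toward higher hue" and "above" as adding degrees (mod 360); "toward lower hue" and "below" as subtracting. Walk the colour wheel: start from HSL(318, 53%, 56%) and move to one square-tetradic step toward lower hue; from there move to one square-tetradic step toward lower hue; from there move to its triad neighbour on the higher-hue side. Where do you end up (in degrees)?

square ↓ −90°: 318 − 90 = 228°
square ↓ −90°: 228 − 90 = 138°
triadic ↑ +120°: 138 + 120 = 258°

258°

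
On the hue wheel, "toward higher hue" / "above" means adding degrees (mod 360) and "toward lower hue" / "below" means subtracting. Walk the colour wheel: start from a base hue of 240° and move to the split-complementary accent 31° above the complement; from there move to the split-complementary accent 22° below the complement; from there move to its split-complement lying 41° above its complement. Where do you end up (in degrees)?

110°

240 + 211 = 451 → 451 − 360 = 91°   (split-comp 31° ↑)
91 + 158 = 249°   (split-comp 22° ↓)
249 + 221 = 470 → 470 − 360 = 110°   (split-comp 41° ↑)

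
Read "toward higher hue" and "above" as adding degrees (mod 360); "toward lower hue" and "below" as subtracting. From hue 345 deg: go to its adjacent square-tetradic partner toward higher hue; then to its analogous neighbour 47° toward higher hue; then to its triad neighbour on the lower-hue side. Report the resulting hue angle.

2°

345 + 90 = 435 → 435 − 360 = 75°   (square ↑)
75 + 47 = 122°   (analog 47° ↑)
122 − 120 = 2°   (triadic ↓)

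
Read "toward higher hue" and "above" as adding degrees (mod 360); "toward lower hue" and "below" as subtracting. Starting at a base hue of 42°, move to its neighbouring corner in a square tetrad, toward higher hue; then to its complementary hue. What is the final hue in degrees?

312°

+90° (square ↑): 42 + 90 = 132°
+180° (complement): 132 + 180 = 312°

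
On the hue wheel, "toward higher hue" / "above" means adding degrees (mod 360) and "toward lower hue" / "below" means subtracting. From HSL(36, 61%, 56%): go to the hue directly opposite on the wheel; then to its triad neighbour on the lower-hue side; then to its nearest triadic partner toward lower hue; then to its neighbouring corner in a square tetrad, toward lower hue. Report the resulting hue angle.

246°

complement +180°: 36 + 180 = 216°
triadic ↓ −120°: 216 − 120 = 96°
triadic ↓ −120°: 96 − 120 = -24 → -24 + 360 = 336°
square ↓ −90°: 336 − 90 = 246°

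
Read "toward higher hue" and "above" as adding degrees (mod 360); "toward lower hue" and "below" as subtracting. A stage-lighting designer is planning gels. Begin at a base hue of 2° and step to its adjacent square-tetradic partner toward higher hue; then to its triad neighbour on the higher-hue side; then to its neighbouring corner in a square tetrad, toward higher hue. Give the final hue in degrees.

302°

+90° (square ↑): 2 + 90 = 92°
+120° (triadic ↑): 92 + 120 = 212°
+90° (square ↑): 212 + 90 = 302°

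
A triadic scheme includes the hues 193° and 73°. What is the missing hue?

313°

A triad places three hues 120° apart.
The full set through 73° is {73°, 193°, 313°}.
Given {73°, 193°}, the missing hue is 313°.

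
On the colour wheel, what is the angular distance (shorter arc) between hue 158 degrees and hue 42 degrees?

|158 − 42| = 116.
116 ≤ 180, so the shorter arc is 116°.

116°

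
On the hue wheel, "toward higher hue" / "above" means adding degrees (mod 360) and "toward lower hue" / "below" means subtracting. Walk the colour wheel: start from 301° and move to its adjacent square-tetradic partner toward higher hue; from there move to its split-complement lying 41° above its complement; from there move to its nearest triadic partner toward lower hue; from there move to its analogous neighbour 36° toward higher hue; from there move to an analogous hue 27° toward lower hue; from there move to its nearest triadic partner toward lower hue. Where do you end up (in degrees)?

square ↑ +90°: 301 + 90 = 391 → 391 − 360 = 31°
split-comp 41° ↑ +221°: 31 + 221 = 252°
triadic ↓ −120°: 252 − 120 = 132°
analog 36° ↑ +36°: 132 + 36 = 168°
analog 27° ↓ −27°: 168 − 27 = 141°
triadic ↓ −120°: 141 − 120 = 21°

21°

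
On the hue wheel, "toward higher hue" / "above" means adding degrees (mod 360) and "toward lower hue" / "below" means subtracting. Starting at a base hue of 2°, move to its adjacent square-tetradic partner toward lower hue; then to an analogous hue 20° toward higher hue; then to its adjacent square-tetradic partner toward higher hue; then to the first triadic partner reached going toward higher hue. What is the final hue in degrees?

142°

2 − 90 = -88 → -88 + 360 = 272°   (square ↓)
272 + 20 = 292°   (analog 20° ↑)
292 + 90 = 382 → 382 − 360 = 22°   (square ↑)
22 + 120 = 142°   (triadic ↑)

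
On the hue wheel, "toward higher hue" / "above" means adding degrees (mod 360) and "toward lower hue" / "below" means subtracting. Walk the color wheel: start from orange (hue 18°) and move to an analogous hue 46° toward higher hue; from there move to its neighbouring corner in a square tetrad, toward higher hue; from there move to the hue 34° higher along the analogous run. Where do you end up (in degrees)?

+46° (analog 46° ↑): 18 + 46 = 64°
+90° (square ↑): 64 + 90 = 154°
+34° (analog 34° ↑): 154 + 34 = 188°

188°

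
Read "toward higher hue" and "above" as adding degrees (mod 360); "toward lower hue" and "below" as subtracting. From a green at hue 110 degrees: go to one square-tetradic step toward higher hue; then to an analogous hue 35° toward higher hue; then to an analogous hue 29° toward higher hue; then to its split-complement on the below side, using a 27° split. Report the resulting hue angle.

+90° (square ↑): 110 + 90 = 200°
+35° (analog 35° ↑): 200 + 35 = 235°
+29° (analog 29° ↑): 235 + 29 = 264°
+153° (split-comp 27° ↓): 264 + 153 = 417 → 417 − 360 = 57°

57°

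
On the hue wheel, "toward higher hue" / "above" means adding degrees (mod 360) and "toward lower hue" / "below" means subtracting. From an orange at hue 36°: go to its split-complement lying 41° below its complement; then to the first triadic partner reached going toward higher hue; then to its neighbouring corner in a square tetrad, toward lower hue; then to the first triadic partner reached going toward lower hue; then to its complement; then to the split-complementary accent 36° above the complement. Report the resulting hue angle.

+139° (split-comp 41° ↓): 36 + 139 = 175°
+120° (triadic ↑): 175 + 120 = 295°
−90° (square ↓): 295 − 90 = 205°
−120° (triadic ↓): 205 − 120 = 85°
+180° (complement): 85 + 180 = 265°
+216° (split-comp 36° ↑): 265 + 216 = 481 → 481 − 360 = 121°

121°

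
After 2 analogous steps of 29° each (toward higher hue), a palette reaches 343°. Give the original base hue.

2 steps of 29° (toward higher hue) give a net shift of +58°.
Start = end − shift: 343 − 58 = 285°

285°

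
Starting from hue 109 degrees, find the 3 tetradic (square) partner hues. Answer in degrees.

A square tetradic scheme places four hues every 90°.
109 + 90 = 199°
109 + 180 = 289°
109 + 270 = 379 → 379 − 360 = 19°

199°, 289°, and 19°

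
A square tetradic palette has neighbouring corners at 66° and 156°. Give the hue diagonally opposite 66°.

246°

A square tetradic scheme places four hues 90° apart; opposite corners are 180° apart.
66 + 180 = 246°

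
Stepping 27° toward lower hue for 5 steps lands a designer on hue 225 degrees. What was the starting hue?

5 steps of 27° (toward lower hue) give a net shift of −135°.
Start = end − shift: 225 + 135 = 360 → 360 − 360 = 0°

0°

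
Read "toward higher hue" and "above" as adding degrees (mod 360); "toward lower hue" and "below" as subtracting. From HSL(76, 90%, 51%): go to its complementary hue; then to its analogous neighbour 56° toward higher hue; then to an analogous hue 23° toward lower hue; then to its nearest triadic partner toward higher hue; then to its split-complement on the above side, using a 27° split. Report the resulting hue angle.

76 + 180 = 256°   (complement)
256 + 56 = 312°   (analog 56° ↑)
312 − 23 = 289°   (analog 23° ↓)
289 + 120 = 409 → 409 − 360 = 49°   (triadic ↑)
49 + 207 = 256°   (split-comp 27° ↑)

256°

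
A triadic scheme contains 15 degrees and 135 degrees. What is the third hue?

255°

A triad spaces three hues 120° apart.
The full set is {15°, 135°, 255°}.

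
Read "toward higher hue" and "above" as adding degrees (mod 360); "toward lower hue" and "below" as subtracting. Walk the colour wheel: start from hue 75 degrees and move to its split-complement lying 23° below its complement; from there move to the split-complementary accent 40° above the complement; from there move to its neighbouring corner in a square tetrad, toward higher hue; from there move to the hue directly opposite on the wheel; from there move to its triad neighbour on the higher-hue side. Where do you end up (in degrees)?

122°

+157° (split-comp 23° ↓): 75 + 157 = 232°
+220° (split-comp 40° ↑): 232 + 220 = 452 → 452 − 360 = 92°
+90° (square ↑): 92 + 90 = 182°
+180° (complement): 182 + 180 = 362 → 362 − 360 = 2°
+120° (triadic ↑): 2 + 120 = 122°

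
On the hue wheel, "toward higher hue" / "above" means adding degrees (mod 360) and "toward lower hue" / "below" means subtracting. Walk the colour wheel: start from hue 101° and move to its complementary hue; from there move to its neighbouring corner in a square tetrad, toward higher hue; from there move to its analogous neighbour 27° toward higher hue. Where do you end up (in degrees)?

101 + 180 = 281°   (complement)
281 + 90 = 371 → 371 − 360 = 11°   (square ↑)
11 + 27 = 38°   (analog 27° ↑)

38°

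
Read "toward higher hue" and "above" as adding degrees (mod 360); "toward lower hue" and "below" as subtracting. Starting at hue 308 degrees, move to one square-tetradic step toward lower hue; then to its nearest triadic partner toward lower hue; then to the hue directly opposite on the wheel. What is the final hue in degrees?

278°

square ↓ −90°: 308 − 90 = 218°
triadic ↓ −120°: 218 − 120 = 98°
complement +180°: 98 + 180 = 278°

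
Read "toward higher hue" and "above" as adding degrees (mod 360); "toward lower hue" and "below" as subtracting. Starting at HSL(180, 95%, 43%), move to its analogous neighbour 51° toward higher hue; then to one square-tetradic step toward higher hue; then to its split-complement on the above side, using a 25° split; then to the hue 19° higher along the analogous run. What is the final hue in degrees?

185°

180 + 51 = 231°   (analog 51° ↑)
231 + 90 = 321°   (square ↑)
321 + 205 = 526 → 526 − 360 = 166°   (split-comp 25° ↑)
166 + 19 = 185°   (analog 19° ↑)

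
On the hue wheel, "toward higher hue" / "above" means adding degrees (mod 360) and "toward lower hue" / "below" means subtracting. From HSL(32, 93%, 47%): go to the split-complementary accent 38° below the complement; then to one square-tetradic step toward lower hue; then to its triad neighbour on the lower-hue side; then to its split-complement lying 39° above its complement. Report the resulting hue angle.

183°

32 + 142 = 174°   (split-comp 38° ↓)
174 − 90 = 84°   (square ↓)
84 − 120 = -36 → -36 + 360 = 324°   (triadic ↓)
324 + 219 = 543 → 543 − 360 = 183°   (split-comp 39° ↑)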